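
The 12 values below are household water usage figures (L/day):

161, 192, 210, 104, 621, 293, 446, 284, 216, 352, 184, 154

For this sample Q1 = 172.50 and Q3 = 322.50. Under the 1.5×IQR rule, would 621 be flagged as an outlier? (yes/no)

IQR = Q3 − Q1 = 322.50 − 172.50 = 150.00.
Lower fence = Q1 − 1.5·IQR = 172.50 − 225.00 = -52.50.
Upper fence = Q3 + 1.5·IQR = 322.50 + 225.00 = 547.50.
621 lies above the upper fence.

yes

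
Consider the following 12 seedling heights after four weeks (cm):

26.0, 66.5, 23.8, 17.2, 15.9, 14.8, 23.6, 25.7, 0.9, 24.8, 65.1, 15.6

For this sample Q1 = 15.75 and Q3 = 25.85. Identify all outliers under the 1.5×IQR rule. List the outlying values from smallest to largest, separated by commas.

65.1, 66.5

IQR = Q3 − Q1 = 25.85 − 15.75 = 10.10.
Lower fence = Q1 − 1.5·IQR = 15.75 − 15.15 = 0.60.
Upper fence = Q3 + 1.5·IQR = 25.85 + 15.15 = 41.00.
65.1 > 41.00 → outlier.
66.5 > 41.00 → outlier.
All remaining values lie within [0.60, 41.00].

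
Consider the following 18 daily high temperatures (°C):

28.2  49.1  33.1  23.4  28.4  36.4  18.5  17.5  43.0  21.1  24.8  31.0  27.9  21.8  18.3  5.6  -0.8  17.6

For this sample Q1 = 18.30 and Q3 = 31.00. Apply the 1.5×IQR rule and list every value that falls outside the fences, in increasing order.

-0.8

IQR = Q3 − Q1 = 31.00 − 18.30 = 12.70.
Lower fence = Q1 − 1.5·IQR = 18.30 − 19.05 = -0.75.
Upper fence = Q3 + 1.5·IQR = 31.00 + 19.05 = 50.05.
-0.8 < -0.75 → outlier.
All remaining values lie within [-0.75, 50.05].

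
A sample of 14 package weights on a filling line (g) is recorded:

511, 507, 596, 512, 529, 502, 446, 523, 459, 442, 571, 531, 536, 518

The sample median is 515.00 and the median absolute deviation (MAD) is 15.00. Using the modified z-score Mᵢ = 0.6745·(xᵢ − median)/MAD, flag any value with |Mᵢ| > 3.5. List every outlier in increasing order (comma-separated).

596

|Mᵢ| > 3.5 ⇔ |xᵢ − 515.00| > 3.5·15.00/0.6745 = 77.84.
So outliers lie outside [437.16, 592.84].
596: M = 3.64 → outlier.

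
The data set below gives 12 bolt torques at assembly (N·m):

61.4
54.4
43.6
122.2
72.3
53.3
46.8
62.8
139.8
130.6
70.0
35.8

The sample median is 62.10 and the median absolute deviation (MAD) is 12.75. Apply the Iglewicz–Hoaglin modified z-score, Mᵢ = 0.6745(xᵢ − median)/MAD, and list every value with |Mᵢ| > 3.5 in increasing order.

|Mᵢ| > 3.5 ⇔ |xᵢ − 62.10| > 3.5·12.75/0.6745 = 66.16.
So outliers lie outside [-4.06, 128.26].
130.6: M = 3.62 → outlier.
139.8: M = 4.11 → outlier.

130.6, 139.8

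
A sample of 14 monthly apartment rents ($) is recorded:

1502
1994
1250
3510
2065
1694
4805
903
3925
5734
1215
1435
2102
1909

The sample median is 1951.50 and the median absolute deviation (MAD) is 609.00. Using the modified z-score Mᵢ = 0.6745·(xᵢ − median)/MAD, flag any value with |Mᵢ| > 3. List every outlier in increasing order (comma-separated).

|Mᵢ| > 3 ⇔ |xᵢ − 1951.50| > 3·609.00/0.6745 = 2708.67.
So outliers lie outside [-757.17, 4660.17].
4805: M = 3.16 → outlier.
5734: M = 4.19 → outlier.

4805, 5734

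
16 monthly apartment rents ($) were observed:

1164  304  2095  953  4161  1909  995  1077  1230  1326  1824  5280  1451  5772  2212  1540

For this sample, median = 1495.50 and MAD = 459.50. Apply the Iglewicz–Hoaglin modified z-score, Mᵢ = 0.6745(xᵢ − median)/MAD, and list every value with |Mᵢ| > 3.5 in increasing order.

4161, 5280, 5772

|Mᵢ| > 3.5 ⇔ |xᵢ − 1495.50| > 3.5·459.50/0.6745 = 2384.36.
So outliers lie outside [-888.86, 3879.86].
4161: M = 3.91 → outlier.
5280: M = 5.56 → outlier.
5772: M = 6.28 → outlier.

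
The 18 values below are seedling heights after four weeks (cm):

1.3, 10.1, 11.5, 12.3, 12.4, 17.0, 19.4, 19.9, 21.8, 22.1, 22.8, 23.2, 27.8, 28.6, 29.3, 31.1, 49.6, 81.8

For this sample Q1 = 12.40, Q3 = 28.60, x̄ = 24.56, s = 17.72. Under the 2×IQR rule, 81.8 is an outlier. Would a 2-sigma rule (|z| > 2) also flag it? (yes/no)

z = (81.8 − 24.56) / 17.72 = 3.23.
|z| = 3.23 > 2.

yes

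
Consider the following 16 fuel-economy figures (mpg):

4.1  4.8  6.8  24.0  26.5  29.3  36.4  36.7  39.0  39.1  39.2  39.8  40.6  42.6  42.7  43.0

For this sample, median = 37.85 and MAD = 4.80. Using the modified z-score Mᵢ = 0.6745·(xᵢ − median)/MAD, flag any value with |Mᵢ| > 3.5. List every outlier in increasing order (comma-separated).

4.1, 4.8, 6.8

|Mᵢ| > 3.5 ⇔ |xᵢ − 37.85| > 3.5·4.80/0.6745 = 24.91.
So outliers lie outside [12.94, 62.76].
4.1: M = -4.74 → outlier.
4.8: M = -4.64 → outlier.
6.8: M = -4.36 → outlier.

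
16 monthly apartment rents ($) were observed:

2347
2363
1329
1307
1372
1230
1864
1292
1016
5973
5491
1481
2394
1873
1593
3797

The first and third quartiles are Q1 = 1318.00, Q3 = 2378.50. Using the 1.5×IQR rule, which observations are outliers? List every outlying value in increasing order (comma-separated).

5491, 5973

IQR = Q3 − Q1 = 2378.50 − 1318.00 = 1060.50.
Lower fence = Q1 − 1.5·IQR = 1318.00 − 1590.75 = -272.75.
Upper fence = Q3 + 1.5·IQR = 2378.50 + 1590.75 = 3969.25.
5491 > 3969.25 → outlier.
5973 > 3969.25 → outlier.
All remaining values lie within [-272.75, 3969.25].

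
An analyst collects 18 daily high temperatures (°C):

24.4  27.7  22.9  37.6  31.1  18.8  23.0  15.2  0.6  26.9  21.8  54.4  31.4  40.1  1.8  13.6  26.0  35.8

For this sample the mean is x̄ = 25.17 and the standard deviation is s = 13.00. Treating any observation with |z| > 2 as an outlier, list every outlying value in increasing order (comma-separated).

Cutoffs at x̄ ± 2s: 25.17 ± 2·13.00 = [-0.83, 51.17].
54.4: z = 2.25, |z| > 2 → outlier.
Every other value lies within [-0.83, 51.17].

54.4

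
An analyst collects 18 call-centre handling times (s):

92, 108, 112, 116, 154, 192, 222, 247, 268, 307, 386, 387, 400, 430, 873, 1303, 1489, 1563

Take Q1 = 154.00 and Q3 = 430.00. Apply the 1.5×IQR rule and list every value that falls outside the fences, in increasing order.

IQR = Q3 − Q1 = 430.00 − 154.00 = 276.00.
Lower fence = Q1 − 1.5·IQR = 154.00 − 414.00 = -260.00.
Upper fence = Q3 + 1.5·IQR = 430.00 + 414.00 = 844.00.
873 > 844.00 → outlier.
1303 > 844.00 → outlier.
1489 > 844.00 → outlier.
1563 > 844.00 → outlier.
All remaining values lie within [-260.00, 844.00].

873, 1303, 1489, 1563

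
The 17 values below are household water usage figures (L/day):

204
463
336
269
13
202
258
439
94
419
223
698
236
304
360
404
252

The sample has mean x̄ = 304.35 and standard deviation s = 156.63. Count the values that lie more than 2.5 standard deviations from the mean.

1

Cutoffs: x̄ ± 2.5s = [-87.225, 695.925].
Outside the cutoffs: 698.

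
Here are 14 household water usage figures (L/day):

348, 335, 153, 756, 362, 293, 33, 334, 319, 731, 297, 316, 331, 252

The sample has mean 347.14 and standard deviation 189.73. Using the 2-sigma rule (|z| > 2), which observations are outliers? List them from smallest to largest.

731, 756

Cutoffs at x̄ ± 2s: 347.14 ± 2·189.73 = [-32.32, 726.60].
731: z = 2.02, |z| > 2 → outlier.
756: z = 2.15, |z| > 2 → outlier.
Every other value lies within [-32.32, 726.60].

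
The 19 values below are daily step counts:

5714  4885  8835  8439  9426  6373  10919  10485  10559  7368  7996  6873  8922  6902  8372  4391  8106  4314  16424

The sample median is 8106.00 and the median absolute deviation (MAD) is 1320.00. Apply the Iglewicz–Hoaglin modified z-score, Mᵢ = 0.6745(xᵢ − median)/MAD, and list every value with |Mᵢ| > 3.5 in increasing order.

|Mᵢ| > 3.5 ⇔ |xᵢ − 8106.00| > 3.5·1320.00/0.6745 = 6849.52.
So outliers lie outside [1256.48, 14955.52].
16424: M = 4.25 → outlier.

16424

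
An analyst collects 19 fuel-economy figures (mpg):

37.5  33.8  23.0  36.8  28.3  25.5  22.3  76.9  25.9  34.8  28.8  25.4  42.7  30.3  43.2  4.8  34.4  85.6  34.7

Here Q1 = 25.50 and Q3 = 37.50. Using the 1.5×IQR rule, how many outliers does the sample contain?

IQR = 12.00; fences at 25.50 − 18.00 = 7.50 and 37.50 + 18.00 = 55.50.
Outside the cutoffs: 4.8, 76.9, 85.6.

3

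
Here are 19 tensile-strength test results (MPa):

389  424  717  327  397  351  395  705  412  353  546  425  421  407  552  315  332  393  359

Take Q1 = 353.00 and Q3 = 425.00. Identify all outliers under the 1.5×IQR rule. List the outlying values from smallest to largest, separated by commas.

546, 552, 705, 717

IQR = Q3 − Q1 = 425.00 − 353.00 = 72.00.
Lower fence = Q1 − 1.5·IQR = 353.00 − 108.00 = 245.00.
Upper fence = Q3 + 1.5·IQR = 425.00 + 108.00 = 533.00.
546 > 533.00 → outlier.
552 > 533.00 → outlier.
705 > 533.00 → outlier.
717 > 533.00 → outlier.
All remaining values lie within [245.00, 533.00].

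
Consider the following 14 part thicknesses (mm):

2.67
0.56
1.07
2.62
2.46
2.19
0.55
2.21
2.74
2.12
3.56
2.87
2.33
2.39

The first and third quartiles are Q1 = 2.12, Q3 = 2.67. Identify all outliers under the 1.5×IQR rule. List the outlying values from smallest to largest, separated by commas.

IQR = Q3 − Q1 = 2.67 − 2.12 = 0.55.
Lower fence = Q1 − 1.5·IQR = 2.12 − 0.825 = 1.295.
Upper fence = Q3 + 1.5·IQR = 2.67 + 0.825 = 3.495.
0.55 < 1.295 → outlier.
0.56 < 1.295 → outlier.
1.07 < 1.295 → outlier.
3.56 > 3.495 → outlier.
All remaining values lie within [1.295, 3.495].

0.55, 0.56, 1.07, 3.56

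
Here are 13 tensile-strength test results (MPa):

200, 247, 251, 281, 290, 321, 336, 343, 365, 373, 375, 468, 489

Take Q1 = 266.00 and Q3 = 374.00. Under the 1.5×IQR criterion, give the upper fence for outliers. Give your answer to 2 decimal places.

536.00

IQR = Q3 − Q1 = 374.00 − 266.00 = 108.00.
Lower fence = Q1 − 1.5·IQR = 266.00 − 162.00 = 104.00.
Upper fence = Q3 + 1.5·IQR = 374.00 + 162.00 = 536.00.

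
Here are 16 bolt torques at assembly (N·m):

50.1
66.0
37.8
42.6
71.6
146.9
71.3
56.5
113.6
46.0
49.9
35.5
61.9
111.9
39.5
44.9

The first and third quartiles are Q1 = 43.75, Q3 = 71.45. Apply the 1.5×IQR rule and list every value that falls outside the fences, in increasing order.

IQR = Q3 − Q1 = 71.45 − 43.75 = 27.70.
Lower fence = Q1 − 1.5·IQR = 43.75 − 41.55 = 2.20.
Upper fence = Q3 + 1.5·IQR = 71.45 + 41.55 = 113.00.
113.6 > 113.00 → outlier.
146.9 > 113.00 → outlier.
All remaining values lie within [2.20, 113.00].

113.6, 146.9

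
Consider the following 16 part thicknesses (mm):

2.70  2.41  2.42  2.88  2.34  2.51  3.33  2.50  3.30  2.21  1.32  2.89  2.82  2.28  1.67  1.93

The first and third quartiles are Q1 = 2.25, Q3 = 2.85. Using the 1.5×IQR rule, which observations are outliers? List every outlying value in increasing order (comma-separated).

1.32

IQR = Q3 − Q1 = 2.85 − 2.25 = 0.60.
Lower fence = Q1 − 1.5·IQR = 2.25 − 0.90 = 1.35.
Upper fence = Q3 + 1.5·IQR = 2.85 + 0.90 = 3.75.
1.32 < 1.35 → outlier.
All remaining values lie within [1.35, 3.75].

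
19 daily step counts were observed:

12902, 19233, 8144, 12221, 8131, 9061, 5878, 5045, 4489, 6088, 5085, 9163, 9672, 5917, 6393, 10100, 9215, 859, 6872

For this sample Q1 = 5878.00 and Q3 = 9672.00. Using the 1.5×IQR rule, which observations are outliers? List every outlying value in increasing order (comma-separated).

19233

IQR = Q3 − Q1 = 9672.00 − 5878.00 = 3794.00.
Lower fence = Q1 − 1.5·IQR = 5878.00 − 5691.00 = 187.00.
Upper fence = Q3 + 1.5·IQR = 9672.00 + 5691.00 = 15363.00.
19233 > 15363.00 → outlier.
All remaining values lie within [187.00, 15363.00].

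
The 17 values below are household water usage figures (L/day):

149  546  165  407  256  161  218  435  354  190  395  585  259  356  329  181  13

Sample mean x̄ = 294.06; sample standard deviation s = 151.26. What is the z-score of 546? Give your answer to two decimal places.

z = (546 − 294.06) / 151.26 = 1.67.

1.67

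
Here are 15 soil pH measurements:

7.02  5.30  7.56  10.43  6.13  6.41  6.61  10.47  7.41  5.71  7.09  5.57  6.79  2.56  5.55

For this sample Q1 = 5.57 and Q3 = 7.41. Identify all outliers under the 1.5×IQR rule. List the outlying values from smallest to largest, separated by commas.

IQR = Q3 − Q1 = 7.41 − 5.57 = 1.84.
Lower fence = Q1 − 1.5·IQR = 5.57 − 2.76 = 2.81.
Upper fence = Q3 + 1.5·IQR = 7.41 + 2.76 = 10.17.
2.56 < 2.81 → outlier.
10.43 > 10.17 → outlier.
10.47 > 10.17 → outlier.
All remaining values lie within [2.81, 10.17].

2.56, 10.43, 10.47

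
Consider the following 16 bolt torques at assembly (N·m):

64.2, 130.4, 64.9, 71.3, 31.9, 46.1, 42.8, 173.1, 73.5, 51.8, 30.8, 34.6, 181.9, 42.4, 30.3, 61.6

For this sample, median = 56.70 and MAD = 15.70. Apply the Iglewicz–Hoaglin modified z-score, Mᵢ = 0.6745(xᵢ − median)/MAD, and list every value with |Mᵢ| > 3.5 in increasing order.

173.1, 181.9

|Mᵢ| > 3.5 ⇔ |xᵢ − 56.70| > 3.5·15.70/0.6745 = 81.47.
So outliers lie outside [-24.77, 138.17].
173.1: M = 5.00 → outlier.
181.9: M = 5.38 → outlier.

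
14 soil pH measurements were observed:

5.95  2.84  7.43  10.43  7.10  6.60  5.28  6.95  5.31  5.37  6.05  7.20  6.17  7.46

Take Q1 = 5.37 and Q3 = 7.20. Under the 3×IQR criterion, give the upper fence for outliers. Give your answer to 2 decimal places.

IQR = Q3 − Q1 = 7.20 − 5.37 = 1.83.
Lower fence = Q1 − 3·IQR = 5.37 − 5.49 = -0.12.
Upper fence = Q3 + 3·IQR = 7.20 + 5.49 = 12.69.

12.69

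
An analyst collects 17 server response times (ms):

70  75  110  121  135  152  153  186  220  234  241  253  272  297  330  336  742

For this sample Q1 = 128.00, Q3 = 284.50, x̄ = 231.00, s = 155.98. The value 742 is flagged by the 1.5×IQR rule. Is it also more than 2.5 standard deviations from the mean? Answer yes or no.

yes

z = (742 − 231.00) / 155.98 = 3.28.
|z| = 3.28 > 2.5.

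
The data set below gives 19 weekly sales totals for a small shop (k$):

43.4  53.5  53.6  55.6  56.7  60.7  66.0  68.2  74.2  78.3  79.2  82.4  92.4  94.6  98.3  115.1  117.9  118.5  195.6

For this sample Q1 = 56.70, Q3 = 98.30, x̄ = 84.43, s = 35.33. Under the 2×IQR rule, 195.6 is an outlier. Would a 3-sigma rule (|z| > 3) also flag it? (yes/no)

yes

z = (195.6 − 84.43) / 35.33 = 3.15.
|z| = 3.15 > 3.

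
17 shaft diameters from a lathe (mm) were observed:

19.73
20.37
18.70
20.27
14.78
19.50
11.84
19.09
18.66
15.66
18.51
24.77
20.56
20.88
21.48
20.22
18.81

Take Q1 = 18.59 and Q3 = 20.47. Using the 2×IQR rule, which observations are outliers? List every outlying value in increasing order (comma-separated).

IQR = Q3 − Q1 = 20.47 − 18.59 = 1.88.
Lower fence = Q1 − 2·IQR = 18.59 − 3.76 = 14.83.
Upper fence = Q3 + 2·IQR = 20.47 + 3.76 = 24.23.
11.84 < 14.83 → outlier.
14.78 < 14.83 → outlier.
24.77 > 24.23 → outlier.
All remaining values lie within [14.83, 24.23].

11.84, 14.78, 24.77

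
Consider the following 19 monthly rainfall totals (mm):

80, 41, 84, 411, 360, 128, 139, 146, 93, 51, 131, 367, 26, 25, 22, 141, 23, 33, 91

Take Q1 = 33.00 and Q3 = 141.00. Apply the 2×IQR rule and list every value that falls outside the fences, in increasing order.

IQR = Q3 − Q1 = 141.00 − 33.00 = 108.00.
Lower fence = Q1 − 2·IQR = 33.00 − 216.00 = -183.00.
Upper fence = Q3 + 2·IQR = 141.00 + 216.00 = 357.00.
360 > 357.00 → outlier.
367 > 357.00 → outlier.
411 > 357.00 → outlier.
All remaining values lie within [-183.00, 357.00].

360, 367, 411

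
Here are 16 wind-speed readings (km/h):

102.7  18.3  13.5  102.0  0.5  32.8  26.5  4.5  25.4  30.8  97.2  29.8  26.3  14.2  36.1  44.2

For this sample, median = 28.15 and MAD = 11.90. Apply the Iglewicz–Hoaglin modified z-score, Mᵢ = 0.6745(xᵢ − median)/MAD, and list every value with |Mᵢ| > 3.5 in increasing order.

|Mᵢ| > 3.5 ⇔ |xᵢ − 28.15| > 3.5·11.90/0.6745 = 61.75.
So outliers lie outside [-33.60, 89.90].
97.2: M = 3.91 → outlier.
102.0: M = 4.19 → outlier.
102.7: M = 4.23 → outlier.

97.2, 102.0, 102.7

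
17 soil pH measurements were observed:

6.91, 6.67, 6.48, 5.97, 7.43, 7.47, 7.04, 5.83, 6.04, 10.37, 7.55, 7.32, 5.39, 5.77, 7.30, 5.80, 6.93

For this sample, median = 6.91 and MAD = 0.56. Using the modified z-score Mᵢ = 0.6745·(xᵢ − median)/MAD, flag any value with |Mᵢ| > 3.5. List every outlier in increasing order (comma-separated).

|Mᵢ| > 3.5 ⇔ |xᵢ − 6.91| > 3.5·0.56/0.6745 = 2.91.
So outliers lie outside [4.00, 9.82].
10.37: M = 4.17 → outlier.

10.37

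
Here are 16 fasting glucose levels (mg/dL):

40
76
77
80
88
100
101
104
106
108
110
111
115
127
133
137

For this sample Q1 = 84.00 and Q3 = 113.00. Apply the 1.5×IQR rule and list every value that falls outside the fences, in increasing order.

IQR = Q3 − Q1 = 113.00 − 84.00 = 29.00.
Lower fence = Q1 − 1.5·IQR = 84.00 − 43.50 = 40.50.
Upper fence = Q3 + 1.5·IQR = 113.00 + 43.50 = 156.50.
40 < 40.50 → outlier.
All remaining values lie within [40.50, 156.50].

40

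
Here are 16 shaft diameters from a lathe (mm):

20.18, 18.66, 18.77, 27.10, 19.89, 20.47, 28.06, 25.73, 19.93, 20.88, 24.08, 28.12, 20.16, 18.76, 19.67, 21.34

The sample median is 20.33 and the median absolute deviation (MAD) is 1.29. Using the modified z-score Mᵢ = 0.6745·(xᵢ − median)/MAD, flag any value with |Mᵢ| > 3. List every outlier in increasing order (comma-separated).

|Mᵢ| > 3 ⇔ |xᵢ − 20.33| > 3·1.29/0.6745 = 5.74.
So outliers lie outside [14.59, 26.07].
27.10: M = 3.54 → outlier.
28.06: M = 4.04 → outlier.
28.12: M = 4.07 → outlier.

27.10, 28.06, 28.12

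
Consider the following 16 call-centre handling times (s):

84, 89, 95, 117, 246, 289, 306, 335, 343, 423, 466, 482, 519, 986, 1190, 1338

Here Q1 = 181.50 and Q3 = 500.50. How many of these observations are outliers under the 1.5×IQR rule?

3

IQR = 319.00; fences at 181.50 − 478.50 = -297.00 and 500.50 + 478.50 = 979.00.
Outside the cutoffs: 986, 1190, 1338.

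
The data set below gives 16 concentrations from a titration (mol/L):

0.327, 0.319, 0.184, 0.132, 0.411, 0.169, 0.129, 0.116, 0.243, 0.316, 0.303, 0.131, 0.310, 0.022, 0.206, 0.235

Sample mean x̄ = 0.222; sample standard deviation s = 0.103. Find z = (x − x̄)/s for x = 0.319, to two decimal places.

z = (0.319 − 0.222) / 0.103 = 0.94.

0.94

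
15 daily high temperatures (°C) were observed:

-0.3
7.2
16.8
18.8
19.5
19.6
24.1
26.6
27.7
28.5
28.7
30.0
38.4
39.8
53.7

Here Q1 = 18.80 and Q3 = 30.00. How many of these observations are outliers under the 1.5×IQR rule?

2

IQR = 11.20; fences at 18.80 − 16.80 = 2.00 and 30.00 + 16.80 = 46.80.
Outside the cutoffs: -0.3, 53.7.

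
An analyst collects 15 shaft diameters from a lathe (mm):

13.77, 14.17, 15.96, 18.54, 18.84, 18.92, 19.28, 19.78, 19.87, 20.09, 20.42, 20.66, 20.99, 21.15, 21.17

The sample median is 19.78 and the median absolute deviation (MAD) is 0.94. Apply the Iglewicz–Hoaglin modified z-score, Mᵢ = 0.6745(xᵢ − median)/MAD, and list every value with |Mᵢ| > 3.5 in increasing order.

13.77, 14.17

|Mᵢ| > 3.5 ⇔ |xᵢ − 19.78| > 3.5·0.94/0.6745 = 4.88.
So outliers lie outside [14.90, 24.66].
13.77: M = -4.31 → outlier.
14.17: M = -4.03 → outlier.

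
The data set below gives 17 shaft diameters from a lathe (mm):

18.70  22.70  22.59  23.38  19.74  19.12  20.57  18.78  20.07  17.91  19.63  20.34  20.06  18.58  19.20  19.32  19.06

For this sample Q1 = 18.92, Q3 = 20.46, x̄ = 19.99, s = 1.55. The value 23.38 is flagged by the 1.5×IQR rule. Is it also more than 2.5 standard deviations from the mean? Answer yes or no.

no

z = (23.38 − 19.99) / 1.55 = 2.19.
|z| = 2.19 ≤ 2.5.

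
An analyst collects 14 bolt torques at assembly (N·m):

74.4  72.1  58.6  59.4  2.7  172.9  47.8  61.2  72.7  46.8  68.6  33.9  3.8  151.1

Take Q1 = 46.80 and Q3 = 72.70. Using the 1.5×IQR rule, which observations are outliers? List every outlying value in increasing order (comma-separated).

2.7, 3.8, 151.1, 172.9

IQR = Q3 − Q1 = 72.70 − 46.80 = 25.90.
Lower fence = Q1 − 1.5·IQR = 46.80 − 38.85 = 7.95.
Upper fence = Q3 + 1.5·IQR = 72.70 + 38.85 = 111.55.
2.7 < 7.95 → outlier.
3.8 < 7.95 → outlier.
151.1 > 111.55 → outlier.
172.9 > 111.55 → outlier.
All remaining values lie within [7.95, 111.55].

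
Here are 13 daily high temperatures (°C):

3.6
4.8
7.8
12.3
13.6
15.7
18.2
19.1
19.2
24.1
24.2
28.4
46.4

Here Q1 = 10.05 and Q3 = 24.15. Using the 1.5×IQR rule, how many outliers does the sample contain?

1

IQR = 14.10; fences at 10.05 − 21.15 = -11.10 and 24.15 + 21.15 = 45.30.
Outside the cutoffs: 46.4.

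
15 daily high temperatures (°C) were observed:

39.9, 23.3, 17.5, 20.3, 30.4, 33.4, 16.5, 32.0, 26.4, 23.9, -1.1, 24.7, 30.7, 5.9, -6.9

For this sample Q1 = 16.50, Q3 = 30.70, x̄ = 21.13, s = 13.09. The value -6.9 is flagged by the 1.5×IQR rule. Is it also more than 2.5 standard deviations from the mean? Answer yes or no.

no

z = (-6.9 − 21.13) / 13.09 = -2.14.
|z| = 2.14 ≤ 2.5.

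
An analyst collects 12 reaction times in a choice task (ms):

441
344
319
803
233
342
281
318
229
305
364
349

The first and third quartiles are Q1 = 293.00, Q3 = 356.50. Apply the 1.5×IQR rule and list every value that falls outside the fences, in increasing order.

803

IQR = Q3 − Q1 = 356.50 − 293.00 = 63.50.
Lower fence = Q1 − 1.5·IQR = 293.00 − 95.25 = 197.75.
Upper fence = Q3 + 1.5·IQR = 356.50 + 95.25 = 451.75.
803 > 451.75 → outlier.
All remaining values lie within [197.75, 451.75].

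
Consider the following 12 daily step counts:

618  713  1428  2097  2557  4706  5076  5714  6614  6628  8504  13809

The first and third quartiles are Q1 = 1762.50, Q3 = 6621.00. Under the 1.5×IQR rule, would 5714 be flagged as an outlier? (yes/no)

no

IQR = Q3 − Q1 = 6621.00 − 1762.50 = 4858.50.
Lower fence = Q1 − 1.5·IQR = 1762.50 − 7287.75 = -5525.25.
Upper fence = Q3 + 1.5·IQR = 6621.00 + 7287.75 = 13908.75.
5714 lies within [-5525.25, 13908.75].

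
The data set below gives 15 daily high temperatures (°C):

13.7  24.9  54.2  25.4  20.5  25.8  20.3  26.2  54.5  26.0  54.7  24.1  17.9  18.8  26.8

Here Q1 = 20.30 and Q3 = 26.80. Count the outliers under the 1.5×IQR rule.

IQR = 6.50; fences at 20.30 − 9.75 = 10.55 and 26.80 + 9.75 = 36.55.
Outside the cutoffs: 54.2, 54.5, 54.7.

3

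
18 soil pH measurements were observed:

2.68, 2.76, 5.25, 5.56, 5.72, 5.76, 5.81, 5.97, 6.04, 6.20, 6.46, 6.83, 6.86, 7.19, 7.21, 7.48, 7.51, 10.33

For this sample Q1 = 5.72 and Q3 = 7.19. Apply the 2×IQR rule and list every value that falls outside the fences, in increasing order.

IQR = Q3 − Q1 = 7.19 − 5.72 = 1.47.
Lower fence = Q1 − 2·IQR = 5.72 − 2.94 = 2.78.
Upper fence = Q3 + 2·IQR = 7.19 + 2.94 = 10.13.
2.68 < 2.78 → outlier.
2.76 < 2.78 → outlier.
10.33 > 10.13 → outlier.
All remaining values lie within [2.78, 10.13].

2.68, 2.76, 10.33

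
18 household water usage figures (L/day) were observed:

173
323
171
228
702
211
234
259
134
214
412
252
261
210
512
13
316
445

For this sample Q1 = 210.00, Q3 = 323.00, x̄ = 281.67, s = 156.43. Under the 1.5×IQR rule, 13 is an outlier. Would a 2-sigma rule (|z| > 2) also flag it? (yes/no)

no

z = (13 − 281.67) / 156.43 = -1.72.
|z| = 1.72 ≤ 2.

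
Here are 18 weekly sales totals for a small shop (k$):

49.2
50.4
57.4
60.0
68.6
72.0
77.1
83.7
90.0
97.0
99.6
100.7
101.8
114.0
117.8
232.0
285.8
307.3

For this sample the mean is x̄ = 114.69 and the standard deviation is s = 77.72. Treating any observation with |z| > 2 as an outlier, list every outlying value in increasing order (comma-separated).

285.8, 307.3

Cutoffs at x̄ ± 2s: 114.69 ± 2·77.72 = [-40.75, 270.13].
285.8: z = 2.20, |z| > 2 → outlier.
307.3: z = 2.48, |z| > 2 → outlier.
Every other value lies within [-40.75, 270.13].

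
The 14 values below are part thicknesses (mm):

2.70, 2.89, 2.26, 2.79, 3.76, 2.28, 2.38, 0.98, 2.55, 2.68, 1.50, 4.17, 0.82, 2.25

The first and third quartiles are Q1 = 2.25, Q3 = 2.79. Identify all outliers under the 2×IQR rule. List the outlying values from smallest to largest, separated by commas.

0.82, 0.98, 4.17

IQR = Q3 − Q1 = 2.79 − 2.25 = 0.54.
Lower fence = Q1 − 2·IQR = 2.25 − 1.08 = 1.17.
Upper fence = Q3 + 2·IQR = 2.79 + 1.08 = 3.87.
0.82 < 1.17 → outlier.
0.98 < 1.17 → outlier.
4.17 > 3.87 → outlier.
All remaining values lie within [1.17, 3.87].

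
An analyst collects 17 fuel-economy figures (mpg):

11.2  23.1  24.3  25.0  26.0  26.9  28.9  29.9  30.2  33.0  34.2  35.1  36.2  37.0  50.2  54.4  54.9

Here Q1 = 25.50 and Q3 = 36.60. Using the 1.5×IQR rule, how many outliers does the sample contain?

IQR = 11.10; fences at 25.50 − 16.65 = 8.85 and 36.60 + 16.65 = 53.25.
Outside the cutoffs: 54.4, 54.9.

2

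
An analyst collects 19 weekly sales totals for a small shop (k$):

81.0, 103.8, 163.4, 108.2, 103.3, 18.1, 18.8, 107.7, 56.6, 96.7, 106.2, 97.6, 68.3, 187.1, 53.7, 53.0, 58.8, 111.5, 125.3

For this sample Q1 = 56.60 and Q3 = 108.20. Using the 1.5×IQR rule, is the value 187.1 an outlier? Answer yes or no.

yes

IQR = Q3 − Q1 = 108.20 − 56.60 = 51.60.
Lower fence = Q1 − 1.5·IQR = 56.60 − 77.40 = -20.80.
Upper fence = Q3 + 1.5·IQR = 108.20 + 77.40 = 185.60.
187.1 lies above the upper fence.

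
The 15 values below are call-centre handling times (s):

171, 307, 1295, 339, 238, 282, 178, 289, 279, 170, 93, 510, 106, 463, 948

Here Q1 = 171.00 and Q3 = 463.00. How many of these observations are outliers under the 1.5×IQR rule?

IQR = 292.00; fences at 171.00 − 438.00 = -267.00 and 463.00 + 438.00 = 901.00.
Outside the cutoffs: 948, 1295.

2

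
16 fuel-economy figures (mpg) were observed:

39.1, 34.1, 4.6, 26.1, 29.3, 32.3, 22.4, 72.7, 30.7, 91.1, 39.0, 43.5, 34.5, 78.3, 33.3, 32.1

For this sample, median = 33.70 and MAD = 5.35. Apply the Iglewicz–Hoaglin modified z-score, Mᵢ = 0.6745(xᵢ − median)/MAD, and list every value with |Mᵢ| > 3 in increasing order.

4.6, 72.7, 78.3, 91.1

|Mᵢ| > 3 ⇔ |xᵢ − 33.70| > 3·5.35/0.6745 = 23.80.
So outliers lie outside [9.90, 57.50].
4.6: M = -3.67 → outlier.
72.7: M = 4.92 → outlier.
78.3: M = 5.62 → outlier.
91.1: M = 7.24 → outlier.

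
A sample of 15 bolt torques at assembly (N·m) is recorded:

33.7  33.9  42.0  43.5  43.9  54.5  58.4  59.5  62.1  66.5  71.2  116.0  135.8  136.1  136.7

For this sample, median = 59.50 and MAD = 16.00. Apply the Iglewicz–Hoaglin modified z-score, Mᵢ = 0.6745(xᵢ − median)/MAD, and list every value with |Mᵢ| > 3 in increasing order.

135.8, 136.1, 136.7

|Mᵢ| > 3 ⇔ |xᵢ − 59.50| > 3·16.00/0.6745 = 71.16.
So outliers lie outside [-11.66, 130.66].
135.8: M = 3.22 → outlier.
136.1: M = 3.23 → outlier.
136.7: M = 3.25 → outlier.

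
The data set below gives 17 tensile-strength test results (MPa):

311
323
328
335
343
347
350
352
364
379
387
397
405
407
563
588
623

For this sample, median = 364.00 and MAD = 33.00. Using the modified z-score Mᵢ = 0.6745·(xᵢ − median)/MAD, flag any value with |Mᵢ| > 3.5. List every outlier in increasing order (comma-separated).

|Mᵢ| > 3.5 ⇔ |xᵢ − 364.00| > 3.5·33.00/0.6745 = 171.24.
So outliers lie outside [192.76, 535.24].
563: M = 4.07 → outlier.
588: M = 4.58 → outlier.
623: M = 5.29 → outlier.

563, 588, 623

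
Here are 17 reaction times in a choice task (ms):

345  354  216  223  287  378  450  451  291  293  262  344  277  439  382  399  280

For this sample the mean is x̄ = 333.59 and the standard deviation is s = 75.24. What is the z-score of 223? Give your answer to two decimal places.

-1.47

z = (223 − 333.59) / 75.24 = -1.47.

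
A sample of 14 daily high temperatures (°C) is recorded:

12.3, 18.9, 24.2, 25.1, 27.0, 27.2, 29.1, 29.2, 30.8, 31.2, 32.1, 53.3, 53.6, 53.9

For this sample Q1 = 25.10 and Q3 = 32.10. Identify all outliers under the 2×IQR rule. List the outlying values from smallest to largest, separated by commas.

53.3, 53.6, 53.9

IQR = Q3 − Q1 = 32.10 − 25.10 = 7.00.
Lower fence = Q1 − 2·IQR = 25.10 − 14.00 = 11.10.
Upper fence = Q3 + 2·IQR = 32.10 + 14.00 = 46.10.
53.3 > 46.10 → outlier.
53.6 > 46.10 → outlier.
53.9 > 46.10 → outlier.
All remaining values lie within [11.10, 46.10].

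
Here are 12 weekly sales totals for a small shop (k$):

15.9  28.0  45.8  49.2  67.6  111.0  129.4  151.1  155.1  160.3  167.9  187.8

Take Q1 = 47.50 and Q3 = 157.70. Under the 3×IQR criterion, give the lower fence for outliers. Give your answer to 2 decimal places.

-283.10

IQR = Q3 − Q1 = 157.70 − 47.50 = 110.20.
Lower fence = Q1 − 3·IQR = 47.50 − 330.60 = -283.10.
Upper fence = Q3 + 3·IQR = 157.70 + 330.60 = 488.30.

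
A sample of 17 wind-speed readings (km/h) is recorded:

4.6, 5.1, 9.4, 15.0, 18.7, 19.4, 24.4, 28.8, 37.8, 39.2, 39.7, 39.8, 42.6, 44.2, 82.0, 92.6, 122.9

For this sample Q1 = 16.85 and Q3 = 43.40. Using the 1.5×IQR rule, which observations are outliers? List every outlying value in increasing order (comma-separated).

92.6, 122.9

IQR = Q3 − Q1 = 43.40 − 16.85 = 26.55.
Lower fence = Q1 − 1.5·IQR = 16.85 − 39.825 = -22.975.
Upper fence = Q3 + 1.5·IQR = 43.40 + 39.825 = 83.225.
92.6 > 83.225 → outlier.
122.9 > 83.225 → outlier.
All remaining values lie within [-22.975, 83.225].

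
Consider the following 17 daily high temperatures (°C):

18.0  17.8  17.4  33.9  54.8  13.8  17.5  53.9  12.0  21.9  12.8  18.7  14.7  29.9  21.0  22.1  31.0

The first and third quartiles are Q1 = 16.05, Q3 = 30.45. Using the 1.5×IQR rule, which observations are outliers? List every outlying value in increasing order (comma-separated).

53.9, 54.8

IQR = Q3 − Q1 = 30.45 − 16.05 = 14.40.
Lower fence = Q1 − 1.5·IQR = 16.05 − 21.60 = -5.55.
Upper fence = Q3 + 1.5·IQR = 30.45 + 21.60 = 52.05.
53.9 > 52.05 → outlier.
54.8 > 52.05 → outlier.
All remaining values lie within [-5.55, 52.05].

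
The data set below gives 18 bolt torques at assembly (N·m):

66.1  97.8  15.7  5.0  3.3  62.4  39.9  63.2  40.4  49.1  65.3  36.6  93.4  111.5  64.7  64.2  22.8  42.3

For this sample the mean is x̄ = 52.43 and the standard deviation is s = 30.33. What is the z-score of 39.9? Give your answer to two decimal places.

-0.41

z = (39.9 − 52.43) / 30.33 = -0.41.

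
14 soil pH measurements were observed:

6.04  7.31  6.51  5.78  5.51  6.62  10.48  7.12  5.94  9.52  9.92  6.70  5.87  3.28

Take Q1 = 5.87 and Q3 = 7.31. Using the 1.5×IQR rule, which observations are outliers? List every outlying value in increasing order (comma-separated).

IQR = Q3 − Q1 = 7.31 − 5.87 = 1.44.
Lower fence = Q1 − 1.5·IQR = 5.87 − 2.16 = 3.71.
Upper fence = Q3 + 1.5·IQR = 7.31 + 2.16 = 9.47.
3.28 < 3.71 → outlier.
9.52 > 9.47 → outlier.
9.92 > 9.47 → outlier.
10.48 > 9.47 → outlier.
All remaining values lie within [3.71, 9.47].

3.28, 9.52, 9.92, 10.48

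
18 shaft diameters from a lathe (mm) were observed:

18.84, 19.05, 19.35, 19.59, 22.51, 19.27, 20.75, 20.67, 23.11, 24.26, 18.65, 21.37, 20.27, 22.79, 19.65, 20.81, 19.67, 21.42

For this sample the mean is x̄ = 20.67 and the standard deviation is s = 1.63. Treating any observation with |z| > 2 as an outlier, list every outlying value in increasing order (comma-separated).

Cutoffs at x̄ ± 2s: 20.67 ± 2·1.63 = [17.41, 23.93].
24.26: z = 2.20, |z| > 2 → outlier.
Every other value lies within [17.41, 23.93].

24.26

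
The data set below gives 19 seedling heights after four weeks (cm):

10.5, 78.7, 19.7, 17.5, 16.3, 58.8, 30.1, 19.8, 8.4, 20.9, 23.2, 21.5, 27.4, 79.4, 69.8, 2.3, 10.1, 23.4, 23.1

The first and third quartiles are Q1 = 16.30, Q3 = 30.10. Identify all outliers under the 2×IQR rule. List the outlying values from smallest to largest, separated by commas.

IQR = Q3 − Q1 = 30.10 − 16.30 = 13.80.
Lower fence = Q1 − 2·IQR = 16.30 − 27.60 = -11.30.
Upper fence = Q3 + 2·IQR = 30.10 + 27.60 = 57.70.
58.8 > 57.70 → outlier.
69.8 > 57.70 → outlier.
78.7 > 57.70 → outlier.
79.4 > 57.70 → outlier.
All remaining values lie within [-11.30, 57.70].

58.8, 69.8, 78.7, 79.4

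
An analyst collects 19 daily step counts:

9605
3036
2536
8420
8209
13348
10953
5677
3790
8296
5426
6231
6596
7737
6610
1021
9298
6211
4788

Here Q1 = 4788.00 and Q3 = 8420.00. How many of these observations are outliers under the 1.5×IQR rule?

0

IQR = 3632.00; fences at 4788.00 − 5448.00 = -660.00 and 8420.00 + 5448.00 = 13868.00.
Every value lies within the cutoffs.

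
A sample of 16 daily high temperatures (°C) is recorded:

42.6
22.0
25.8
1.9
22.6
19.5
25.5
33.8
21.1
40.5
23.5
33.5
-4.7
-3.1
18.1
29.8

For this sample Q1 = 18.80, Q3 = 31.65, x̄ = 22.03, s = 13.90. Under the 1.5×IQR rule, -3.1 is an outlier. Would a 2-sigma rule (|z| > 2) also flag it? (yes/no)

z = (-3.1 − 22.03) / 13.90 = -1.81.
|z| = 1.81 ≤ 2.

no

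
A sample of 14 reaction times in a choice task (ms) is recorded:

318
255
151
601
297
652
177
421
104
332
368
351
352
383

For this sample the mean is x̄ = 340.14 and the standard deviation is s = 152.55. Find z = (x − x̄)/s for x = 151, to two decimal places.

-1.24

z = (151 − 340.14) / 152.55 = -1.24.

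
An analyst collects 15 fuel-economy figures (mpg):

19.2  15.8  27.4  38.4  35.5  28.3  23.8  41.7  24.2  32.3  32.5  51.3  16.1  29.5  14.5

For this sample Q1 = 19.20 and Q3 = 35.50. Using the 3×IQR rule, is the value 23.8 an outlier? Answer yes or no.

no

IQR = Q3 − Q1 = 35.50 − 19.20 = 16.30.
Lower fence = Q1 − 3·IQR = 19.20 − 48.90 = -29.70.
Upper fence = Q3 + 3·IQR = 35.50 + 48.90 = 84.40.
23.8 lies within [-29.70, 84.40].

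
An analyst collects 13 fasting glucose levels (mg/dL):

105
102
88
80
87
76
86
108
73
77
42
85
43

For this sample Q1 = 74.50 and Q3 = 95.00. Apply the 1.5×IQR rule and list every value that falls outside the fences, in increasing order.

42, 43

IQR = Q3 − Q1 = 95.00 − 74.50 = 20.50.
Lower fence = Q1 − 1.5·IQR = 74.50 − 30.75 = 43.75.
Upper fence = Q3 + 1.5·IQR = 95.00 + 30.75 = 125.75.
42 < 43.75 → outlier.
43 < 43.75 → outlier.
All remaining values lie within [43.75, 125.75].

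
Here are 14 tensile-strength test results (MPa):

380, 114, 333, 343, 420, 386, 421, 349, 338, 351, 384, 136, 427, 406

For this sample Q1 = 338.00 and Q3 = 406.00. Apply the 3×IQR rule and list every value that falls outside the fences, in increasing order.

IQR = Q3 − Q1 = 406.00 − 338.00 = 68.00.
Lower fence = Q1 − 3·IQR = 338.00 − 204.00 = 134.00.
Upper fence = Q3 + 3·IQR = 406.00 + 204.00 = 610.00.
114 < 134.00 → outlier.
All remaining values lie within [134.00, 610.00].

114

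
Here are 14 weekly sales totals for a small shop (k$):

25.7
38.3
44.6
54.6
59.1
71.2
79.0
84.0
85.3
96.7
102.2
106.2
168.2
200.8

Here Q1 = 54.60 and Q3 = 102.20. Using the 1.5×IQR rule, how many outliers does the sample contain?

1

IQR = 47.60; fences at 54.60 − 71.40 = -16.80 and 102.20 + 71.40 = 173.60.
Outside the cutoffs: 200.8.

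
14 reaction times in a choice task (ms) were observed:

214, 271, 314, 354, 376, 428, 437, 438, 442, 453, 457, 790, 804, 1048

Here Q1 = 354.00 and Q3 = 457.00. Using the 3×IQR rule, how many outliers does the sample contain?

IQR = 103.00; fences at 354.00 − 309.00 = 45.00 and 457.00 + 309.00 = 766.00.
Outside the cutoffs: 790, 804, 1048.

3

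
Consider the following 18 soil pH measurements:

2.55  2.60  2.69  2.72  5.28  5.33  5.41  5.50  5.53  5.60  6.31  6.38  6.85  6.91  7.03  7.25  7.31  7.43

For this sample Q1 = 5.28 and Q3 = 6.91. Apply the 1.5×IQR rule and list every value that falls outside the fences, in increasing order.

2.55, 2.60, 2.69, 2.72

IQR = Q3 − Q1 = 6.91 − 5.28 = 1.63.
Lower fence = Q1 − 1.5·IQR = 5.28 − 2.445 = 2.835.
Upper fence = Q3 + 1.5·IQR = 6.91 + 2.445 = 9.355.
2.55 < 2.835 → outlier.
2.60 < 2.835 → outlier.
2.69 < 2.835 → outlier.
2.72 < 2.835 → outlier.
All remaining values lie within [2.835, 9.355].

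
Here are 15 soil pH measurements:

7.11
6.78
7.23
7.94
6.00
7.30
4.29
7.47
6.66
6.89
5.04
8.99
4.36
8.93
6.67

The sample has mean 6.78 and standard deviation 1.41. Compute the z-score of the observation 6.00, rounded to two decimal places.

-0.55

z = (6.00 − 6.78) / 1.41 = -0.55.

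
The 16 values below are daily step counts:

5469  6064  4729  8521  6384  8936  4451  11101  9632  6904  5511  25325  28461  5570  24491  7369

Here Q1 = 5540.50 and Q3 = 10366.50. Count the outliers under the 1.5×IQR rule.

IQR = 4826.00; fences at 5540.50 − 7239.00 = -1698.50 and 10366.50 + 7239.00 = 17605.50.
Outside the cutoffs: 24491, 25325, 28461.

3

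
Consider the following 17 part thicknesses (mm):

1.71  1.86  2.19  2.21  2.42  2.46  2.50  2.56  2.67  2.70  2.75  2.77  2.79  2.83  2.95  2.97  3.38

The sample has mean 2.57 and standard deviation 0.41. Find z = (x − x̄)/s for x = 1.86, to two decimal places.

z = (1.86 − 2.57) / 0.41 = -1.73.

-1.73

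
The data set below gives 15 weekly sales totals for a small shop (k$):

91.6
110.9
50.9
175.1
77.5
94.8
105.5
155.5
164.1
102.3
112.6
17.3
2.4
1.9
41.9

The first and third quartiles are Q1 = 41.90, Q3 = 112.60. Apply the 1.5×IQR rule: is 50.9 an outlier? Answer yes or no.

no

IQR = Q3 − Q1 = 112.60 − 41.90 = 70.70.
Lower fence = Q1 − 1.5·IQR = 41.90 − 106.05 = -64.15.
Upper fence = Q3 + 1.5·IQR = 112.60 + 106.05 = 218.65.
50.9 lies within [-64.15, 218.65].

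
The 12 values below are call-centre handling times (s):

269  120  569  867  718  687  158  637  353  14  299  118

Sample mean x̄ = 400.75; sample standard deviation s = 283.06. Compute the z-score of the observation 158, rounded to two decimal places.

z = (158 − 400.75) / 283.06 = -0.86.

-0.86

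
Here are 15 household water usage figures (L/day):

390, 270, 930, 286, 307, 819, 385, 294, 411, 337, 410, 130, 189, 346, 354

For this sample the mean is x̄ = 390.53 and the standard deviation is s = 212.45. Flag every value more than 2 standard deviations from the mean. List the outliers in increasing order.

819, 930

Cutoffs at x̄ ± 2s: 390.53 ± 2·212.45 = [-34.37, 815.43].
819: z = 2.02, |z| > 2 → outlier.
930: z = 2.54, |z| > 2 → outlier.
Every other value lies within [-34.37, 815.43].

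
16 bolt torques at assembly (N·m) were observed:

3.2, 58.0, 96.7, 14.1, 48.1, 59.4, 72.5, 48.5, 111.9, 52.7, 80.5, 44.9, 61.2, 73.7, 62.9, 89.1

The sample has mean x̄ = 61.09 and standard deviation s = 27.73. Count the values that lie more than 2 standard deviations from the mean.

Cutoffs: x̄ ± 2s = [5.63, 116.55].
Outside the cutoffs: 3.2.

1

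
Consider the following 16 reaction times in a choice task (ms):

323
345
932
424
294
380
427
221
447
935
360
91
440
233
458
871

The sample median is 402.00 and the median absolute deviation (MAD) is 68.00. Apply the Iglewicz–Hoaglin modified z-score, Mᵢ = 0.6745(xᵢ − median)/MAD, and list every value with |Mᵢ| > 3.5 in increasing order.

|Mᵢ| > 3.5 ⇔ |xᵢ − 402.00| > 3.5·68.00/0.6745 = 352.85.
So outliers lie outside [49.15, 754.85].
871: M = 4.65 → outlier.
932: M = 5.26 → outlier.
935: M = 5.29 → outlier.

871, 932, 935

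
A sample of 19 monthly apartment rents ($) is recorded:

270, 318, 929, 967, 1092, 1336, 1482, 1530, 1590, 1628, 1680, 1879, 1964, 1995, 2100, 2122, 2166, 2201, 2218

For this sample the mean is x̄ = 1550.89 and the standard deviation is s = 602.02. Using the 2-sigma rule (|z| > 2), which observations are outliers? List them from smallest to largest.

270, 318

Cutoffs at x̄ ± 2s: 1550.89 ± 2·602.02 = [346.85, 2754.93].
270: z = -2.13, |z| > 2 → outlier.
318: z = -2.05, |z| > 2 → outlier.
Every other value lies within [346.85, 2754.93].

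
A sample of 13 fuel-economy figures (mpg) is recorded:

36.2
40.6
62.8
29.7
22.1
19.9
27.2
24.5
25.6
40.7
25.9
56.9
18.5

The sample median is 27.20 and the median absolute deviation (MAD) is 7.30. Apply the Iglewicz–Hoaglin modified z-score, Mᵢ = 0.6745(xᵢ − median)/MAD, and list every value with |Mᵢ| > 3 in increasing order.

62.8

|Mᵢ| > 3 ⇔ |xᵢ − 27.20| > 3·7.30/0.6745 = 32.47.
So outliers lie outside [-5.27, 59.67].
62.8: M = 3.29 → outlier.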